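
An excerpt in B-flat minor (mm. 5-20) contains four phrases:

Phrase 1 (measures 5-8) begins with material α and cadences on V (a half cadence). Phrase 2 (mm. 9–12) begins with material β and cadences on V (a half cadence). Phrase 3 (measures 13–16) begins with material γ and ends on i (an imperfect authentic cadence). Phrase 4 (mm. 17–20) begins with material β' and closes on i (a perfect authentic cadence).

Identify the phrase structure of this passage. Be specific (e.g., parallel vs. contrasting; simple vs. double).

Four phrases in two halves: the first half (mm. 5-12) ends with a half cadence, the second (measures 13–20) with a perfect authentic cadence — a large antecedent–consequent pair, i.e. a double period.
Phrase 3 begins with different material from phrase 1, making it contrasting.

contrasting double period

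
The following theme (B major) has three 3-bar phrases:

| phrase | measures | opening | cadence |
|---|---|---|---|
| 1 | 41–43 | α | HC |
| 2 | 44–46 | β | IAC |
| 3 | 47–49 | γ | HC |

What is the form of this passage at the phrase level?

phrase group

The final phrase closes with a half cadence, which is not stronger than the preceding imperfect authentic cadence; the 3 phrases lack an overall antecedent–consequent design and so form a phrase group.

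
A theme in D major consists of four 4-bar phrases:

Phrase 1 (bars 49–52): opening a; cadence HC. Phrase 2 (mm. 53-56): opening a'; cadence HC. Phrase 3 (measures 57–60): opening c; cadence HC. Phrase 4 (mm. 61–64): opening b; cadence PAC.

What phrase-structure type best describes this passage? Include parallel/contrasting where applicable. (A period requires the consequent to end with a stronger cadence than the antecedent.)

Four phrases in two halves: the first half (bars 49–56) ends with a half cadence, the second (mm. 57-64) with a perfect authentic cadence — a large antecedent–consequent pair, i.e. a double period.
Phrase 3 begins with different material from phrase 1, making it contrasting.

contrasting double period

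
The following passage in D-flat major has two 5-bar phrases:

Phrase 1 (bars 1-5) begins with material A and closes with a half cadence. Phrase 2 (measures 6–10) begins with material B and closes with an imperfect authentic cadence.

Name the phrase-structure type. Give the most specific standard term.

Phrase 1 ends with a half cadence (weaker) and phrase 2 with an imperfect authentic cadence (stronger): antecedent + consequent = a period.
The two phrases open with different material (A / B), so the period is contrasting.

contrasting period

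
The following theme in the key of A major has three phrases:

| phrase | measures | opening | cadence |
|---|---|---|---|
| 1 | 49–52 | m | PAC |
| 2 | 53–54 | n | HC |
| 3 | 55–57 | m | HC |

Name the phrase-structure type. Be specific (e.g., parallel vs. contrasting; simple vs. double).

phrase group

The final phrase closes with a half cadence, which is not stronger than the preceding half cadence; the 3 phrases lack an overall antecedent–consequent design and so form a phrase group.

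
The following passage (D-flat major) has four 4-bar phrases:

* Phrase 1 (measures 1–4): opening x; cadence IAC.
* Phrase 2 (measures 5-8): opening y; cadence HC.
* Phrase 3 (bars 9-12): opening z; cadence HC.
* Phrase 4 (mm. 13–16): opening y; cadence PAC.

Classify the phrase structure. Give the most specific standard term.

Four phrases in two halves: the first half (mm. 1–8) ends with a half cadence, the second (measures 9–16) with a perfect authentic cadence — a large antecedent–consequent pair, i.e. a double period.
Phrase 3 begins with different material from phrase 1, making it contrasting.

contrasting double period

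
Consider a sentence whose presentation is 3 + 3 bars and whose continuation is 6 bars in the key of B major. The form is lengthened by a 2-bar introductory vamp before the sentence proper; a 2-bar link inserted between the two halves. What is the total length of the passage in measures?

16 measures

Basic sentence: 3 + 3 + 6 = 12 bars.
12 (basic form) + 2 (introduction) + 2 (link) = 16.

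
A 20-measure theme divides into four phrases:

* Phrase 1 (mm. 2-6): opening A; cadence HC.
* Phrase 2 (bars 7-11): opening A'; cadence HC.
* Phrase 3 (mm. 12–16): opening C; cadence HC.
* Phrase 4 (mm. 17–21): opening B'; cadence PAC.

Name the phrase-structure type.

contrasting double period

Four phrases in two halves: the first half (mm. 2–11) ends with a half cadence, the second (measures 12–21) with a perfect authentic cadence — a large antecedent–consequent pair, i.e. a double period.
Phrase 3 begins with different material from phrase 1, making it contrasting.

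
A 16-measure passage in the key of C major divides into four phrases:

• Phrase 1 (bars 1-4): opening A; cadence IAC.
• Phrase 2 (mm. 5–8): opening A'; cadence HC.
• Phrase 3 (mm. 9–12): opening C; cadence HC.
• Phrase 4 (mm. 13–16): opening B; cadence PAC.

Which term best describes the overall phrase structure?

Four phrases in two halves: the first half (mm. 1-8) ends with a half cadence, the second (measures 9-16) with a perfect authentic cadence — a large antecedent–consequent pair, i.e. a double period.
Phrase 3 begins with different material from phrase 1, making it contrasting.

contrasting double period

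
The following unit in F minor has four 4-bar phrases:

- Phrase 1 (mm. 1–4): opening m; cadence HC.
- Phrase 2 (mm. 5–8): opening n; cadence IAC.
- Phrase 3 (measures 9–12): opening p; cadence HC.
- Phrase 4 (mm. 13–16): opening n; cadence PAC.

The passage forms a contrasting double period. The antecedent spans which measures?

In a double period the four phrases pair into a large antecedent (phrases 1–2, ending imperfect authentic cadence) and a large consequent (phrases 3–4, ending perfect authentic cadence). The antecedent spans measures 1-8.

measures 1–8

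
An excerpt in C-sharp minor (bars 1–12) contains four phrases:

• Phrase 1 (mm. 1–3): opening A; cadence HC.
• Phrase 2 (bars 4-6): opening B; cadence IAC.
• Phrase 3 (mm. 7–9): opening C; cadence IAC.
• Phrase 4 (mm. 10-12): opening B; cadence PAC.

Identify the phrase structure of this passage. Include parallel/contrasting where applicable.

Four phrases in two halves: the first half (measures 1–6) ends with an imperfect authentic cadence, the second (mm. 7–12) with a perfect authentic cadence — a large antecedent–consequent pair, i.e. a double period.
Phrase 3 begins with different material from phrase 1, making it contrasting.

contrasting double period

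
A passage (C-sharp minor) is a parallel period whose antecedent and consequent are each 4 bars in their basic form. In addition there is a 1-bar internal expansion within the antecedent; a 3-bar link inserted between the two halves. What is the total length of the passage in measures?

12 measures

Basic parallel period: 4 + 4 = 8 bars.
8 (basic form) + 1 (internal expansion) + 3 (link) = 12.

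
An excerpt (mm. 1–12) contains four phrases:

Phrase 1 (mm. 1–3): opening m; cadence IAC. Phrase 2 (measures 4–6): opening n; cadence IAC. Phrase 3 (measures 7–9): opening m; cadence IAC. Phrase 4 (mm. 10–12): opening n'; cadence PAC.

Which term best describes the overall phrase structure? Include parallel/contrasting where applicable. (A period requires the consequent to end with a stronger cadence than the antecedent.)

Four phrases in two halves: the first half (measures 1–6) ends with an imperfect authentic cadence, the second (bars 7–12) with a perfect authentic cadence — a large antecedent–consequent pair, i.e. a double period.
Phrase 3 begins with the same material as phrase 1, making it parallel.

parallel double period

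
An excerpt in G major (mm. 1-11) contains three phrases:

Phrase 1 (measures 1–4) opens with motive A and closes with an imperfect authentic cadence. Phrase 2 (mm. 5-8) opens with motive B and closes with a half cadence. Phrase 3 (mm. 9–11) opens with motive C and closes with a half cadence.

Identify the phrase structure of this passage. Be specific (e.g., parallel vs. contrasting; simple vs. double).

The final phrase closes with a half cadence, which is not stronger than the preceding half cadence; the 3 phrases lack an overall antecedent–consequent design and so form a phrase group.

phrase group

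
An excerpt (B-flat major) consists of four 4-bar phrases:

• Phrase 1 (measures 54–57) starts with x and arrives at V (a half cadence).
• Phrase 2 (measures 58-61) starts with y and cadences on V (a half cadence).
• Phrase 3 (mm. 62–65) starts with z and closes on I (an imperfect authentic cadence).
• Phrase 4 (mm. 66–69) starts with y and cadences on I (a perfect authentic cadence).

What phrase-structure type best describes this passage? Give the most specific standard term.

contrasting double period

Four phrases in two halves: the first half (mm. 54–61) ends with a half cadence, the second (mm. 62-69) with a perfect authentic cadence — a large antecedent–consequent pair, i.e. a double period.
Phrase 3 begins with different material from phrase 1, making it contrasting.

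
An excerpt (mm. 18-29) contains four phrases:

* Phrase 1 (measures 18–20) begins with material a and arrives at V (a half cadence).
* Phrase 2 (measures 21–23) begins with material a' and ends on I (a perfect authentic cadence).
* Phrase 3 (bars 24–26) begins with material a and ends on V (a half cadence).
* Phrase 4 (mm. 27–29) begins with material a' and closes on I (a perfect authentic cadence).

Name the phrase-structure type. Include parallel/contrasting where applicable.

repeated period

The cadence pattern HC–PAC–HC–PAC is weak–strong twice, and phrases 3–4 restate phrases 1–2: a period heard twice, not a double period (which would end weakly at phrase 2).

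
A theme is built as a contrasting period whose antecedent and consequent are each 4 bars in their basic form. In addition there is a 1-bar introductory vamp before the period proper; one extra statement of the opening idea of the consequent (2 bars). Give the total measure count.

Basic contrasting period: 4 + 4 = 8 bars.
8 (basic form) + 1 (introduction) + 2 (extra statement) = 11.

11 measures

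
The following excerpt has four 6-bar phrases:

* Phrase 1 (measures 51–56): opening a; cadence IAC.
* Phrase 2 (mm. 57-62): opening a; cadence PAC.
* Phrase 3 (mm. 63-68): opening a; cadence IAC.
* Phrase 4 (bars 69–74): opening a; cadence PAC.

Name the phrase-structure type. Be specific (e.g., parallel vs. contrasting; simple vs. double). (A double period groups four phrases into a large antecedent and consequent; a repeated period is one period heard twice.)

The cadence pattern IAC–PAC–IAC–PAC is weak–strong twice, and phrases 3–4 restate phrases 1–2: a period heard twice, not a double period (which would end weakly at phrase 2).

repeated period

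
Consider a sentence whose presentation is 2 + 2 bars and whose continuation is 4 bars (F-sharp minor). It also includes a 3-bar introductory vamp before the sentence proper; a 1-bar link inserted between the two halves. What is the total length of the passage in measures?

12 measures

Basic sentence: 2 + 2 + 4 = 8 bars.
8 (basic form) + 3 (introduction) + 1 (link) = 12.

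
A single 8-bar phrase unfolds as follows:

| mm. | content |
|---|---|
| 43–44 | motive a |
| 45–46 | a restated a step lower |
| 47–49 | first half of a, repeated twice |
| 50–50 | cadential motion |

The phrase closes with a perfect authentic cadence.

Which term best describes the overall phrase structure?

sentence

Basic idea (mm. 43-44) + its repetition (measures 45–46) form the presentation; fragmentation and cadence (bars 47–50) form the continuation — the 8-bar whole is a sentence.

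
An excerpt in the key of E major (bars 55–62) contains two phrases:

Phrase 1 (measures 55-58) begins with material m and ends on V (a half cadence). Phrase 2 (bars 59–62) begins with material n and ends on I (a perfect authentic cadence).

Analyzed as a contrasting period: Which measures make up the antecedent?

The antecedent is the phrase ending with the weaker cadence (half cadence, phrase 1) and the consequent the one ending more conclusively (perfect authentic cadence, phrase 2); the antecedent is bars 55–58.

measures 55–58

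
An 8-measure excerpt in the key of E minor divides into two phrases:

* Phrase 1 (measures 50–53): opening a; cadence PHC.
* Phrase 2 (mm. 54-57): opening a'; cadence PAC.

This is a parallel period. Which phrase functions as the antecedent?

The phrase ending with the weaker cadence (Phrygian half cadence) is the antecedent; the one ending more conclusively (perfect authentic cadence) is the consequent. The antecedent is phrase 1.

phrase 1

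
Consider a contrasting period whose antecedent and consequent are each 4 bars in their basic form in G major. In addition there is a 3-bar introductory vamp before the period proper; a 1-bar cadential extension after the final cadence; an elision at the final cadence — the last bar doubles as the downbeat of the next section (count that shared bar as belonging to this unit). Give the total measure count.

12 measures

Basic contrasting period: 4 + 4 = 8 bars.
8 (basic form) + 3 (introduction) + 1 (cadential extension) = 12.
The elision shares a bar with the next section but does not change this unit's count.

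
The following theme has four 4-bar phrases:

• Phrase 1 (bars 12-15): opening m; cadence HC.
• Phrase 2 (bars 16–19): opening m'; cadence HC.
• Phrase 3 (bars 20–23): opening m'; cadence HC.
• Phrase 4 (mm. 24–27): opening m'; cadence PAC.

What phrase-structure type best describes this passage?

parallel double period

Four phrases in two halves: the first half (mm. 12-19) ends with a half cadence, the second (bars 20-27) with a perfect authentic cadence — a large antecedent–consequent pair, i.e. a double period.
Phrase 3 begins with the same material as phrase 1, making it parallel.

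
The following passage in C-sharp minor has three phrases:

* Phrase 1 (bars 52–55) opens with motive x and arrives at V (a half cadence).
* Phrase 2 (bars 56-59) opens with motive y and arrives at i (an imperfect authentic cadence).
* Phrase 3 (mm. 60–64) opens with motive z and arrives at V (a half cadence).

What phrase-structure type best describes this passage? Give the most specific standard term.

phrase group

The final phrase closes with a half cadence, which is not stronger than the preceding imperfect authentic cadence; the 3 phrases lack an overall antecedent–consequent design and so form a phrase group.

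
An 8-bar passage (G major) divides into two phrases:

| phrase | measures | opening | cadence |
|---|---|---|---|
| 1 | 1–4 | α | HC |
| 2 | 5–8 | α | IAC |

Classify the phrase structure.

Phrase 1 ends with a half cadence (weaker) and phrase 2 with an imperfect authentic cadence (stronger): antecedent + consequent = a period.
The two phrases open with the same material (α / α), so the period is parallel.

parallel period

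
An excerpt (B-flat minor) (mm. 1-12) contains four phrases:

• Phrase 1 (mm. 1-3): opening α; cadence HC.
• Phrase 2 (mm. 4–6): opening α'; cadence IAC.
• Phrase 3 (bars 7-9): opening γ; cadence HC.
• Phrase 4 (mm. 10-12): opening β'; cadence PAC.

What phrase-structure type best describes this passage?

contrasting double period

Four phrases in two halves: the first half (bars 1–6) ends with an imperfect authentic cadence, the second (bars 7-12) with a perfect authentic cadence — a large antecedent–consequent pair, i.e. a double period.
Phrase 3 begins with different material from phrase 1, making it contrasting.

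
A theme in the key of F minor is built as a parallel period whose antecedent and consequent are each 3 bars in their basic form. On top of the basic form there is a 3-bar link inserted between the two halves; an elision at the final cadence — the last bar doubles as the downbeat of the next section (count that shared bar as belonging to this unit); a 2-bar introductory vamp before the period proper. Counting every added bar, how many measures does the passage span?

Basic parallel period: 3 + 3 = 6 bars.
6 (basic form) + 3 (link) + 2 (introduction) = 11.
The elision shares a bar with the next section but does not change this unit's count.

11 measures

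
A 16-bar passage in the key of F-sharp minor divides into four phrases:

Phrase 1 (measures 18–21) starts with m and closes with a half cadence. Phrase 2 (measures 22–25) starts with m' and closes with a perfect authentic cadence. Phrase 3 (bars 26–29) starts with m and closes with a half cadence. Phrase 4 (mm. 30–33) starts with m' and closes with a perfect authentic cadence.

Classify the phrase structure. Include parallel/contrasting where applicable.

The cadence pattern HC–PAC–HC–PAC is weak–strong twice, and phrases 3–4 restate phrases 1–2: a period heard twice, not a double period (which would end weakly at phrase 2).

repeated period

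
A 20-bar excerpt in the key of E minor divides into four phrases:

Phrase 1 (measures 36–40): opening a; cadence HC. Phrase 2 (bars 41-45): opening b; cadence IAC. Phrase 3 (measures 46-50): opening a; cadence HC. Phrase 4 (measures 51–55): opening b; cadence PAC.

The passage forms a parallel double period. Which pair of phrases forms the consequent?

In a double period the first pair of phrases (ending imperfect authentic cadence) is the large antecedent and the second pair (ending perfect authentic cadence) is the large consequent; the consequent is phrases 3 and 4.

phrases 3 and 4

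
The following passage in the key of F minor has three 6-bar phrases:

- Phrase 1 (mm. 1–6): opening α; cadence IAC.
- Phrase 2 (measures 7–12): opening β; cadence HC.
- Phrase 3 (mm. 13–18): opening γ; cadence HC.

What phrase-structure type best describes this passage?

The final phrase closes with a half cadence, which is not stronger than the preceding half cadence; the 3 phrases lack an overall antecedent–consequent design and so form a phrase group.

phrase group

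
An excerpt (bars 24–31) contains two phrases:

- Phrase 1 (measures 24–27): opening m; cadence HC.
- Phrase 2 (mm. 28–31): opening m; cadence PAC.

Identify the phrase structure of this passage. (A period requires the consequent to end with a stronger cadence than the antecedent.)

Phrase 1 ends with a half cadence (weaker) and phrase 2 with a perfect authentic cadence (stronger): antecedent + consequent = a period.
The two phrases open with the same material (m / m), so the period is parallel.

parallel period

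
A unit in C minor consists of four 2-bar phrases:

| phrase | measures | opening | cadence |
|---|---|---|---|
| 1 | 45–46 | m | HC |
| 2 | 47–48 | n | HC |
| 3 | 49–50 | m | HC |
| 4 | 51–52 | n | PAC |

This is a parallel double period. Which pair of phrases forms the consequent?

phrases 3 and 4

In a double period the first pair of phrases (ending half cadence) is the large antecedent and the second pair (ending perfect authentic cadence) is the large consequent; the consequent is phrases 3 and 4.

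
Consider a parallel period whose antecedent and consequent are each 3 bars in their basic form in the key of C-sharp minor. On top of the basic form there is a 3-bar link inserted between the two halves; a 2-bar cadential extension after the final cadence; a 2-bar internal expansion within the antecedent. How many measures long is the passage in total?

Basic parallel period: 3 + 3 = 6 bars.
6 (basic form) + 3 (link) + 2 (cadential extension) + 2 (internal expansion) = 13.

13 measures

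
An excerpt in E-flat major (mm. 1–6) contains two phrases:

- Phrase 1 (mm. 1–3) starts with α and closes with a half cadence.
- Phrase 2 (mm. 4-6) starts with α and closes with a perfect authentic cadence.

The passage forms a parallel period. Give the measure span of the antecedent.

measures 1–3

The phrase ending with the weaker cadence (half cadence) is the antecedent; the one ending more conclusively (perfect authentic cadence) is the consequent. The antecedent is measures 1–3.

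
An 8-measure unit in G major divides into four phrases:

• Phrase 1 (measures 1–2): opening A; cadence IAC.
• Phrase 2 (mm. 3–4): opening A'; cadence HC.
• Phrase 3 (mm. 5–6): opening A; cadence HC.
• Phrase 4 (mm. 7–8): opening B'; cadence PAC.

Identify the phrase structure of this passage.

parallel double period

Four phrases in two halves: the first half (bars 1–4) ends with a half cadence, the second (mm. 5-8) with a perfect authentic cadence — a large antecedent–consequent pair, i.e. a double period.
Phrase 3 begins with the same material as phrase 1, making it parallel.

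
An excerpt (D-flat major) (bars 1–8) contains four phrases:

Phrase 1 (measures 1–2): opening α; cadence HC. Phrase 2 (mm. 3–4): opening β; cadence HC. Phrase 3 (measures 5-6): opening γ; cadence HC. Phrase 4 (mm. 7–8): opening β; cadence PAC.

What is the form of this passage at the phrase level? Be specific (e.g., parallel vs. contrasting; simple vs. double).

contrasting double period

Four phrases in two halves: the first half (mm. 1-4) ends with a half cadence, the second (mm. 5–8) with a perfect authentic cadence — a large antecedent–consequent pair, i.e. a double period.
Phrase 3 begins with different material from phrase 1, making it contrasting.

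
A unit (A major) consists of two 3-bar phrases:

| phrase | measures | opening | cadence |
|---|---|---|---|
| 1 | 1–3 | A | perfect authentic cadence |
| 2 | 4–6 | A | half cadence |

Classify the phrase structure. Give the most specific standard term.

The second phrase closes with a half cadence, which is not stronger than the first phrase's perfect authentic cadence; without a weak→strong cadential pair there is no antecedent–consequent relationship, so this is a phrase group rather than a period.

phrase group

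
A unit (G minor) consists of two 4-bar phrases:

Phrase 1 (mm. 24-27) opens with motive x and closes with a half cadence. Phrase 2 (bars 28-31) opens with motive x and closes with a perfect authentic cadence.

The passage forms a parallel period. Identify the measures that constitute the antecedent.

The antecedent is the phrase ending with the weaker cadence (half cadence, phrase 1) and the consequent the one ending more conclusively (perfect authentic cadence, phrase 2); the antecedent is mm. 24-27.

measures 24–27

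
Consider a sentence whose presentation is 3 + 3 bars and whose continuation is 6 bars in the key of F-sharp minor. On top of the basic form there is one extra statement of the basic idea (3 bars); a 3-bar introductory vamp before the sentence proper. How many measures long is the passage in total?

18 measures

Basic sentence: 3 + 3 + 6 = 12 bars.
12 (basic form) + 3 (extra statement) + 3 (introduction) = 18.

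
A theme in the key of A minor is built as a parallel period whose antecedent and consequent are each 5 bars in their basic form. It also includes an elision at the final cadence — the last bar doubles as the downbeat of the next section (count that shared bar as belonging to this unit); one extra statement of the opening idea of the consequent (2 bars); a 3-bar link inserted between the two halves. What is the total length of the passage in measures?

15 measures

Basic parallel period: 5 + 5 = 10 bars.
10 (basic form) + 2 (extra statement) + 3 (link) = 15.
The elision shares a bar with the next section but does not change this unit's count.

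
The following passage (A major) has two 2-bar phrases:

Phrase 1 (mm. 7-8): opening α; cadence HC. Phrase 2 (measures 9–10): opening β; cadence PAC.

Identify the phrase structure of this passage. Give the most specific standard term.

contrasting period

Phrase 1 ends with a half cadence (weaker) and phrase 2 with a perfect authentic cadence (stronger): antecedent + consequent = a period.
The two phrases open with different material (α / β), so the period is contrasting.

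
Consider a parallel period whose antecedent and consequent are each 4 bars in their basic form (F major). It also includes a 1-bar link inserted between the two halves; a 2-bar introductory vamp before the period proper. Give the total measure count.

Basic parallel period: 4 + 4 = 8 bars.
8 (basic form) + 1 (link) + 2 (introduction) = 11.

11 measures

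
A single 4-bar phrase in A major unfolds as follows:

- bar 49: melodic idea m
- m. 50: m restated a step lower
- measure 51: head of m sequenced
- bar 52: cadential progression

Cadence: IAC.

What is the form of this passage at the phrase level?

Basic idea (bar 49) + its repetition (m. 50) form the presentation; fragmentation and cadence (bars 51-52) form the continuation — the 4-bar whole is a sentence.

sentence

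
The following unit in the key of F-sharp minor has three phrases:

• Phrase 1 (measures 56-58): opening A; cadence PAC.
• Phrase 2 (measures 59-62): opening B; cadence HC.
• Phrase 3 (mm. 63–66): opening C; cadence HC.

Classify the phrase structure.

phrase group

The final phrase closes with a half cadence, which is not stronger than the preceding half cadence; the 3 phrases lack an overall antecedent–consequent design and so form a phrase group.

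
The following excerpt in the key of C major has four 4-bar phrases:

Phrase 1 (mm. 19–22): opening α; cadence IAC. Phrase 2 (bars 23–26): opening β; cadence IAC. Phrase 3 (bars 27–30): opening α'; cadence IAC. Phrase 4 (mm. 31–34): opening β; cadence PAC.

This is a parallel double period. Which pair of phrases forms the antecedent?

phrases 1 and 2

In a double period the first pair of phrases (ending imperfect authentic cadence) is the large antecedent and the second pair (ending perfect authentic cadence) is the large consequent; the antecedent is phrases 1 and 2.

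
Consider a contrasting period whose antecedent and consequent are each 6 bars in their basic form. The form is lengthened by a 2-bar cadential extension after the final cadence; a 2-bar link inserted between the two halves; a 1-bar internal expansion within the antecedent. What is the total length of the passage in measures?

Basic contrasting period: 6 + 6 = 12 bars.
12 (basic form) + 2 (cadential extension) + 2 (link) + 1 (internal expansion) = 17.

17 measures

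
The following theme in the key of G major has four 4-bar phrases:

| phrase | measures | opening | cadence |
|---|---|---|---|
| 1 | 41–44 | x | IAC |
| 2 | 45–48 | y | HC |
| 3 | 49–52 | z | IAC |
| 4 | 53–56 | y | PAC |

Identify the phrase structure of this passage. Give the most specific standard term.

contrasting double period

Four phrases in two halves: the first half (mm. 41–48) ends with a half cadence, the second (bars 49–56) with a perfect authentic cadence — a large antecedent–consequent pair, i.e. a double period.
Phrase 3 begins with different material from phrase 1, making it contrasting.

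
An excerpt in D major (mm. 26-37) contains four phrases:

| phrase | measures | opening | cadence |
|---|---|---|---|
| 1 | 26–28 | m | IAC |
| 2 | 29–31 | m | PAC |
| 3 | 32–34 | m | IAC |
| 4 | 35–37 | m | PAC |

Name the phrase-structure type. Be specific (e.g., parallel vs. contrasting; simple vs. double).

The cadence pattern IAC–PAC–IAC–PAC is weak–strong twice, and phrases 3–4 restate phrases 1–2: a period heard twice, not a double period (which would end weakly at phrase 2).

repeated period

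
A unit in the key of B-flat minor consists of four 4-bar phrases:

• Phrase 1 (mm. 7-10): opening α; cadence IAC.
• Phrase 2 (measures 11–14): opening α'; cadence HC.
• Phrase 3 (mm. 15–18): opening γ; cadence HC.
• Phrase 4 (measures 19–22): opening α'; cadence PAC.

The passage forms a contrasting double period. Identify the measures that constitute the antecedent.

In a double period the four phrases pair into a large antecedent (phrases 1–2, ending half cadence) and a large consequent (phrases 3–4, ending perfect authentic cadence). The antecedent spans mm. 7–14.

measures 7–14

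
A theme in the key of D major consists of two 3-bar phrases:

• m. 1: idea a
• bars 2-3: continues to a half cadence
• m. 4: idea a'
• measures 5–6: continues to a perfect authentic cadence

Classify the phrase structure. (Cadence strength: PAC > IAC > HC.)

parallel period

Phrase 1 ends with a half cadence (weaker) and phrase 2 with a perfect authentic cadence (stronger): antecedent + consequent = a period.
The two phrases open with the same material (a / a'), so the period is parallel.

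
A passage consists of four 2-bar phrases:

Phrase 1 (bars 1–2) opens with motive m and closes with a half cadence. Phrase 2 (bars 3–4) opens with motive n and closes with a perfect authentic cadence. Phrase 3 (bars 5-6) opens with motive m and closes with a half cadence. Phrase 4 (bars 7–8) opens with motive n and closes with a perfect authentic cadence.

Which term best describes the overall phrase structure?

The cadence pattern HC–PAC–HC–PAC is weak–strong twice, and phrases 3–4 restate phrases 1–2: a period heard twice, not a double period (which would end weakly at phrase 2).

repeated period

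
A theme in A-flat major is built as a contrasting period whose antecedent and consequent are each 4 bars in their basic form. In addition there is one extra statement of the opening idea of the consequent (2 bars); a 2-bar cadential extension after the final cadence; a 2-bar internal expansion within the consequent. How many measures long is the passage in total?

14 measures

Basic contrasting period: 4 + 4 = 8 bars.
8 (basic form) + 2 (extra statement) + 2 (cadential extension) + 2 (internal expansion) = 14.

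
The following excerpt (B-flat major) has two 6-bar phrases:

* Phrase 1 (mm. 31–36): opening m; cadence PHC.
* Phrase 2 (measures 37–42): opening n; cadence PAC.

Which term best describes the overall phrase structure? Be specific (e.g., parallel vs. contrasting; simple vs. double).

Phrase 1 ends with a Phrygian half cadence (weaker) and phrase 2 with a perfect authentic cadence (stronger): antecedent + consequent = a period.
The two phrases open with different material (m / n), so the period is contrasting.

contrasting period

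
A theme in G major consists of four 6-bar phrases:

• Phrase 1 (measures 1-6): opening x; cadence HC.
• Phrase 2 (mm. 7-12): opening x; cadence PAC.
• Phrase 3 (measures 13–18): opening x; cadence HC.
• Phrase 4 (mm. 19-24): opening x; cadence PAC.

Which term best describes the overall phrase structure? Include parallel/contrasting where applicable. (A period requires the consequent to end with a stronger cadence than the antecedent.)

The cadence pattern HC–PAC–HC–PAC is weak–strong twice, and phrases 3–4 restate phrases 1–2: a period heard twice, not a double period (which would end weakly at phrase 2).

repeated period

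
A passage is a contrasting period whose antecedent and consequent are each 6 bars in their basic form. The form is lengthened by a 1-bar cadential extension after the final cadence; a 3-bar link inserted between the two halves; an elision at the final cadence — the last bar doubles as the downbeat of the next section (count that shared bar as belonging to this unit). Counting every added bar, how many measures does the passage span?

16 measures

Basic contrasting period: 6 + 6 = 12 bars.
12 (basic form) + 1 (cadential extension) + 3 (link) = 16.
The elision shares a bar with the next section but does not change this unit's count.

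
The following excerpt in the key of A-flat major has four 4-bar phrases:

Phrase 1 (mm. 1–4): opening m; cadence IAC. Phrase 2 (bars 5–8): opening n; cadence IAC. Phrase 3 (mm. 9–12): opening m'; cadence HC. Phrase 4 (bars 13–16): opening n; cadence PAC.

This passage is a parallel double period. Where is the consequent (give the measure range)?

measures 9–16

In a double period the four phrases pair into a large antecedent (phrases 1–2, ending imperfect authentic cadence) and a large consequent (phrases 3–4, ending perfect authentic cadence). The consequent spans mm. 9–16.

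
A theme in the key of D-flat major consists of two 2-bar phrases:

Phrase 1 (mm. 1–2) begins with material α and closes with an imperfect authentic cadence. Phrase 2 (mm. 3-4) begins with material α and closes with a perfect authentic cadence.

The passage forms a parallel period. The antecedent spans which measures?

The antecedent is the phrase ending with the weaker cadence (imperfect authentic cadence, phrase 1) and the consequent the one ending more conclusively (perfect authentic cadence, phrase 2); the antecedent is mm. 1–2.

measures 1–2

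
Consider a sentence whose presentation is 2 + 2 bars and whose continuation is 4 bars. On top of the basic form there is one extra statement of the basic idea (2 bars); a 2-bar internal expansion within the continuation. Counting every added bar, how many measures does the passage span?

12 measures

Basic sentence: 2 + 2 + 4 = 8 bars.
8 (basic form) + 2 (extra statement) + 2 (internal expansion) = 12.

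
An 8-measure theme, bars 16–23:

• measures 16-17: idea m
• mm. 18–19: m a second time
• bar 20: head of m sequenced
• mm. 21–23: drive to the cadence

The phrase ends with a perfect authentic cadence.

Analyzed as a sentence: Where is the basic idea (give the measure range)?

The presentation of a sentence is the basic idea (measures 16–17) plus its repetition (mm. 18–19); the basic idea is therefore mm. 16-17.

measures 16–17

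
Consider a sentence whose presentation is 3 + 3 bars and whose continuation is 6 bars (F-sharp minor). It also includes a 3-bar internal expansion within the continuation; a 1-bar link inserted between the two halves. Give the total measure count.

16 measures

Basic sentence: 3 + 3 + 6 = 12 bars.
12 (basic form) + 3 (internal expansion) + 1 (link) = 16.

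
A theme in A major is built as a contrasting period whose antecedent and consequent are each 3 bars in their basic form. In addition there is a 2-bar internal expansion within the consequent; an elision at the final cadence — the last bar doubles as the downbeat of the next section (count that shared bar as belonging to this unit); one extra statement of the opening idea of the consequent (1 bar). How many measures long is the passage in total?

9 measures

Basic contrasting period: 3 + 3 = 6 bars.
6 (basic form) + 2 (internal expansion) + 1 (extra statement) = 9.
The elision shares a bar with the next section but does not change this unit's count.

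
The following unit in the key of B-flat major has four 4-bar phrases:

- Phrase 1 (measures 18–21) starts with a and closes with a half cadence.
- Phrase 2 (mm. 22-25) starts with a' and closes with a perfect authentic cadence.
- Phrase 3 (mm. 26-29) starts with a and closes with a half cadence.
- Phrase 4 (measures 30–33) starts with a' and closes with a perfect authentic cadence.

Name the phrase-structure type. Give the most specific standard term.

The cadence pattern HC–PAC–HC–PAC is weak–strong twice, and phrases 3–4 restate phrases 1–2: a period heard twice, not a double period (which would end weakly at phrase 2).

repeated period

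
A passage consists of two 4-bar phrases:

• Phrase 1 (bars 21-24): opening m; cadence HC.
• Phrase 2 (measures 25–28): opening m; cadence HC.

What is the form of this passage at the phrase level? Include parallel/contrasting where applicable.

repeated phrase

Both phrases have the same opening (m) and the same cadence (half cadence): the second is a restatement, not a consequent, so this is a repeated phrase rather than a period.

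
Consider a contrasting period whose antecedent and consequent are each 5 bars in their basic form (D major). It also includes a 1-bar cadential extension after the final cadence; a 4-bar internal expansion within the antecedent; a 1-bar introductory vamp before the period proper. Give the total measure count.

16 measures

Basic contrasting period: 5 + 5 = 10 bars.
10 (basic form) + 1 (cadential extension) + 4 (internal expansion) + 1 (introduction) = 16.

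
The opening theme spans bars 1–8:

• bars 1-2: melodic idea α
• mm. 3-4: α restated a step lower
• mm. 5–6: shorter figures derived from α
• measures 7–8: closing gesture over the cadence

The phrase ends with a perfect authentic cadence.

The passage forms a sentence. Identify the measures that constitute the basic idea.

measures 1–2

The presentation of a sentence is the basic idea (mm. 1-2) plus its repetition (measures 3–4); the basic idea is therefore mm. 1–2.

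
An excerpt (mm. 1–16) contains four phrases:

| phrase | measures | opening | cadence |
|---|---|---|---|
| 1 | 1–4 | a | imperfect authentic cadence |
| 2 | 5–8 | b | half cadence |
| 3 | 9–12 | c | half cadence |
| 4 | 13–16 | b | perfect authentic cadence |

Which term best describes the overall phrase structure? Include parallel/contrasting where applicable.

Four phrases in two halves: the first half (measures 1-8) ends with a half cadence, the second (mm. 9–16) with a perfect authentic cadence — a large antecedent–consequent pair, i.e. a double period.
Phrase 3 begins with different material from phrase 1, making it contrasting.

contrasting double period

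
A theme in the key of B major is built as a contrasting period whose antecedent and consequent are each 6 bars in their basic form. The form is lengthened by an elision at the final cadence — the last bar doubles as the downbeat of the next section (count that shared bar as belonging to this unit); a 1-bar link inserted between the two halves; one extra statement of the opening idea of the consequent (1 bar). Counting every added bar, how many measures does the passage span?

14 measures

Basic contrasting period: 6 + 6 = 12 bars.
12 (basic form) + 1 (link) + 1 (extra statement) = 14.
The elision shares a bar with the next section but does not change this unit's count.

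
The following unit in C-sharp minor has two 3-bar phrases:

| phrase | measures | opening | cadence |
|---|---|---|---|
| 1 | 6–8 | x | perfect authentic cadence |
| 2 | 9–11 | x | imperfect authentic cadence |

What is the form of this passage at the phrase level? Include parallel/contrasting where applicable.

The second phrase closes with an imperfect authentic cadence, which is not stronger than the first phrase's perfect authentic cadence; without a weak→strong cadential pair there is no antecedent–consequent relationship, so this is a phrase group rather than a period.

phrase group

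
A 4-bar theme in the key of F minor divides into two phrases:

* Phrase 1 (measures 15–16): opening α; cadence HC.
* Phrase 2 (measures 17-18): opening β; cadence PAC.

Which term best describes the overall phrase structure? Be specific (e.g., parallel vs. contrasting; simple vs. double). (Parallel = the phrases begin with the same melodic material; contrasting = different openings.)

Phrase 1 ends with a half cadence (weaker) and phrase 2 with a perfect authentic cadence (stronger): antecedent + consequent = a period.
The two phrases open with different material (α / β), so the period is contrasting.

contrasting period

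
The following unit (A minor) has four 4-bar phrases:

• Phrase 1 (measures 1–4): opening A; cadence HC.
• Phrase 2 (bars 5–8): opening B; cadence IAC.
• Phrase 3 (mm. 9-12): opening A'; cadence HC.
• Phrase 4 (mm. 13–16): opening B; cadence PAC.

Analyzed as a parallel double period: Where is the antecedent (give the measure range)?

In a double period the four phrases pair into a large antecedent (phrases 1–2, ending imperfect authentic cadence) and a large consequent (phrases 3–4, ending perfect authentic cadence). The antecedent spans bars 1–8.

measures 1–8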